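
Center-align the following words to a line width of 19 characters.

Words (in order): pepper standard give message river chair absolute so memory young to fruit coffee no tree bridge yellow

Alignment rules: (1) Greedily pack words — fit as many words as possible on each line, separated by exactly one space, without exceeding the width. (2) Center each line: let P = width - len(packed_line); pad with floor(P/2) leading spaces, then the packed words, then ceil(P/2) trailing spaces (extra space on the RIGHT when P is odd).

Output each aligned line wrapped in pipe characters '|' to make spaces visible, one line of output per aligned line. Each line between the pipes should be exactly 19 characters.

Line 1: ['pepper', 'standard'] (min_width=15, slack=4)
Line 2: ['give', 'message', 'river'] (min_width=18, slack=1)
Line 3: ['chair', 'absolute', 'so'] (min_width=17, slack=2)
Line 4: ['memory', 'young', 'to'] (min_width=15, slack=4)
Line 5: ['fruit', 'coffee', 'no'] (min_width=15, slack=4)
Line 6: ['tree', 'bridge', 'yellow'] (min_width=18, slack=1)

Answer: |  pepper standard  |
|give message river |
| chair absolute so |
|  memory young to  |
|  fruit coffee no  |
|tree bridge yellow |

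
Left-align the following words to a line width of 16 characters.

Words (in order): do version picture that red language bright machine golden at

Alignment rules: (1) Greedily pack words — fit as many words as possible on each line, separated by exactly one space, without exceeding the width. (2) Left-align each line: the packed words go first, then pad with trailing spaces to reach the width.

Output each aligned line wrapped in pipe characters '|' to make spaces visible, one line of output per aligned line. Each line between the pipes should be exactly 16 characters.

Line 1: ['do', 'version'] (min_width=10, slack=6)
Line 2: ['picture', 'that', 'red'] (min_width=16, slack=0)
Line 3: ['language', 'bright'] (min_width=15, slack=1)
Line 4: ['machine', 'golden'] (min_width=14, slack=2)
Line 5: ['at'] (min_width=2, slack=14)

Answer: |do version      |
|picture that red|
|language bright |
|machine golden  |
|at              |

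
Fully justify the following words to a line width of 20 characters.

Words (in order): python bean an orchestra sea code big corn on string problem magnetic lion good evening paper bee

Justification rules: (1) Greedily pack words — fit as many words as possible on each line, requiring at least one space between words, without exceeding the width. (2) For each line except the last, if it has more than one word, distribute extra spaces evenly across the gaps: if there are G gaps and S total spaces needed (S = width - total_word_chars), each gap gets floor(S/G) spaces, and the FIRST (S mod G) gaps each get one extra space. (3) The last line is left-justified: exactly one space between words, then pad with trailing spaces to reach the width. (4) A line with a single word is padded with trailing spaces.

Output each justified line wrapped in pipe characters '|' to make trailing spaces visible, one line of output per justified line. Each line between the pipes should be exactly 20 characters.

Line 1: ['python', 'bean', 'an'] (min_width=14, slack=6)
Line 2: ['orchestra', 'sea', 'code'] (min_width=18, slack=2)
Line 3: ['big', 'corn', 'on', 'string'] (min_width=18, slack=2)
Line 4: ['problem', 'magnetic'] (min_width=16, slack=4)
Line 5: ['lion', 'good', 'evening'] (min_width=17, slack=3)
Line 6: ['paper', 'bee'] (min_width=9, slack=11)

Answer: |python    bean    an|
|orchestra  sea  code|
|big  corn  on string|
|problem     magnetic|
|lion   good  evening|
|paper bee           |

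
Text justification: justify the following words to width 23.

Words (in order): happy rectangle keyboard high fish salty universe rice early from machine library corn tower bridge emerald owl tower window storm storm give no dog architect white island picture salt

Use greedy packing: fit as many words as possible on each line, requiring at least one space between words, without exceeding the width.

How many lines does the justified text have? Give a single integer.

Answer: 10

Derivation:
Line 1: ['happy', 'rectangle'] (min_width=15, slack=8)
Line 2: ['keyboard', 'high', 'fish'] (min_width=18, slack=5)
Line 3: ['salty', 'universe', 'rice'] (min_width=19, slack=4)
Line 4: ['early', 'from', 'machine'] (min_width=18, slack=5)
Line 5: ['library', 'corn', 'tower'] (min_width=18, slack=5)
Line 6: ['bridge', 'emerald', 'owl'] (min_width=18, slack=5)
Line 7: ['tower', 'window', 'storm'] (min_width=18, slack=5)
Line 8: ['storm', 'give', 'no', 'dog'] (min_width=17, slack=6)
Line 9: ['architect', 'white', 'island'] (min_width=22, slack=1)
Line 10: ['picture', 'salt'] (min_width=12, slack=11)
Total lines: 10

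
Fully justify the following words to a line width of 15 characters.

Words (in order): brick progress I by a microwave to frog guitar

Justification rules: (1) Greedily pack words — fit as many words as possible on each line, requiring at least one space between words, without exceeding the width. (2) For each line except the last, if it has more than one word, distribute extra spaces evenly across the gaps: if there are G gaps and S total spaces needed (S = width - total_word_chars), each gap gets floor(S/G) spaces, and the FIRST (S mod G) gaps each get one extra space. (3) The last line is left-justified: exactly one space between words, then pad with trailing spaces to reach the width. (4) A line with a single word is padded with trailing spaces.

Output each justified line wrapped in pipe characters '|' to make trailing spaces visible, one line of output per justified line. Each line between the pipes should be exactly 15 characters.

Line 1: ['brick', 'progress'] (min_width=14, slack=1)
Line 2: ['I', 'by', 'a'] (min_width=6, slack=9)
Line 3: ['microwave', 'to'] (min_width=12, slack=3)
Line 4: ['frog', 'guitar'] (min_width=11, slack=4)

Answer: |brick  progress|
|I      by     a|
|microwave    to|
|frog guitar    |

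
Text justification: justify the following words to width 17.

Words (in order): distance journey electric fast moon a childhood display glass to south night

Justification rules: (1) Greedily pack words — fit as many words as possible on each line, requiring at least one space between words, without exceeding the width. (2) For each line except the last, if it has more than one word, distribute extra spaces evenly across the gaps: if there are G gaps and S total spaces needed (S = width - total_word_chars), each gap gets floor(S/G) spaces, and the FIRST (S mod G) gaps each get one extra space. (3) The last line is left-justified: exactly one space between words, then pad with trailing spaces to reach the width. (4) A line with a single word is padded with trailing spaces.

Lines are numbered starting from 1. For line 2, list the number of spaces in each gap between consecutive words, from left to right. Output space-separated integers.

Line 1: ['distance', 'journey'] (min_width=16, slack=1)
Line 2: ['electric', 'fast'] (min_width=13, slack=4)
Line 3: ['moon', 'a', 'childhood'] (min_width=16, slack=1)
Line 4: ['display', 'glass', 'to'] (min_width=16, slack=1)
Line 5: ['south', 'night'] (min_width=11, slack=6)

Answer: 5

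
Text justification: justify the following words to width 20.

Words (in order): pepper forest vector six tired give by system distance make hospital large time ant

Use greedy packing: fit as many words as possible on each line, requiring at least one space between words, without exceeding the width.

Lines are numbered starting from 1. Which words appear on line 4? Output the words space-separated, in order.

Line 1: ['pepper', 'forest', 'vector'] (min_width=20, slack=0)
Line 2: ['six', 'tired', 'give', 'by'] (min_width=17, slack=3)
Line 3: ['system', 'distance', 'make'] (min_width=20, slack=0)
Line 4: ['hospital', 'large', 'time'] (min_width=19, slack=1)
Line 5: ['ant'] (min_width=3, slack=17)

Answer: hospital large time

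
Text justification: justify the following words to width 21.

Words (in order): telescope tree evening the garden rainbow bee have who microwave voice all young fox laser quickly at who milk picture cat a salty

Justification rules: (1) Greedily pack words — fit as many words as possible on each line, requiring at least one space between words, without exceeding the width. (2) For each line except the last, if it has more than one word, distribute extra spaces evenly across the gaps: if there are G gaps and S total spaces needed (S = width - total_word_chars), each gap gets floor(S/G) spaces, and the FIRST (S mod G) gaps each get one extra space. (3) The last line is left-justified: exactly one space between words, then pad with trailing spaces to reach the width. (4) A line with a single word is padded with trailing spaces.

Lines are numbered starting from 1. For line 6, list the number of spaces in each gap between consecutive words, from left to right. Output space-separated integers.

Answer: 2 2 1

Derivation:
Line 1: ['telescope', 'tree'] (min_width=14, slack=7)
Line 2: ['evening', 'the', 'garden'] (min_width=18, slack=3)
Line 3: ['rainbow', 'bee', 'have', 'who'] (min_width=20, slack=1)
Line 4: ['microwave', 'voice', 'all'] (min_width=19, slack=2)
Line 5: ['young', 'fox', 'laser'] (min_width=15, slack=6)
Line 6: ['quickly', 'at', 'who', 'milk'] (min_width=19, slack=2)
Line 7: ['picture', 'cat', 'a', 'salty'] (min_width=19, slack=2)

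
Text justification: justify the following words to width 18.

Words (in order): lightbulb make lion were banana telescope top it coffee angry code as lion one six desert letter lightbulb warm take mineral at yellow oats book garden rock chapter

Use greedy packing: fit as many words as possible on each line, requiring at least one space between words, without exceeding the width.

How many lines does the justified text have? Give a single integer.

Line 1: ['lightbulb', 'make'] (min_width=14, slack=4)
Line 2: ['lion', 'were', 'banana'] (min_width=16, slack=2)
Line 3: ['telescope', 'top', 'it'] (min_width=16, slack=2)
Line 4: ['coffee', 'angry', 'code'] (min_width=17, slack=1)
Line 5: ['as', 'lion', 'one', 'six'] (min_width=15, slack=3)
Line 6: ['desert', 'letter'] (min_width=13, slack=5)
Line 7: ['lightbulb', 'warm'] (min_width=14, slack=4)
Line 8: ['take', 'mineral', 'at'] (min_width=15, slack=3)
Line 9: ['yellow', 'oats', 'book'] (min_width=16, slack=2)
Line 10: ['garden', 'rock'] (min_width=11, slack=7)
Line 11: ['chapter'] (min_width=7, slack=11)
Total lines: 11

Answer: 11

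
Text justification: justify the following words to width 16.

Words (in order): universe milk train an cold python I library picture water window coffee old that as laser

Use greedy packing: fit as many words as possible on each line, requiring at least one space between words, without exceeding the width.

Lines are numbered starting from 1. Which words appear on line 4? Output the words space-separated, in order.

Line 1: ['universe', 'milk'] (min_width=13, slack=3)
Line 2: ['train', 'an', 'cold'] (min_width=13, slack=3)
Line 3: ['python', 'I', 'library'] (min_width=16, slack=0)
Line 4: ['picture', 'water'] (min_width=13, slack=3)
Line 5: ['window', 'coffee'] (min_width=13, slack=3)
Line 6: ['old', 'that', 'as'] (min_width=11, slack=5)
Line 7: ['laser'] (min_width=5, slack=11)

Answer: picture water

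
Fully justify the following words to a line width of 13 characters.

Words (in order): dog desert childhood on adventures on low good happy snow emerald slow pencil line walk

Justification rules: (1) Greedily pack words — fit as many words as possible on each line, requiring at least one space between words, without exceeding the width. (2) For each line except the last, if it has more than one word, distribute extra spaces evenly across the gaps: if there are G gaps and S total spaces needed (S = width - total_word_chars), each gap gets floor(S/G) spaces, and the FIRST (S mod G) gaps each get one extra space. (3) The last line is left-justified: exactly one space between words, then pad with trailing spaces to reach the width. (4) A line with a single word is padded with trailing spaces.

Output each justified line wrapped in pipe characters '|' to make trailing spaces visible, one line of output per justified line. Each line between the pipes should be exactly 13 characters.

Line 1: ['dog', 'desert'] (min_width=10, slack=3)
Line 2: ['childhood', 'on'] (min_width=12, slack=1)
Line 3: ['adventures', 'on'] (min_width=13, slack=0)
Line 4: ['low', 'good'] (min_width=8, slack=5)
Line 5: ['happy', 'snow'] (min_width=10, slack=3)
Line 6: ['emerald', 'slow'] (min_width=12, slack=1)
Line 7: ['pencil', 'line'] (min_width=11, slack=2)
Line 8: ['walk'] (min_width=4, slack=9)

Answer: |dog    desert|
|childhood  on|
|adventures on|
|low      good|
|happy    snow|
|emerald  slow|
|pencil   line|
|walk         |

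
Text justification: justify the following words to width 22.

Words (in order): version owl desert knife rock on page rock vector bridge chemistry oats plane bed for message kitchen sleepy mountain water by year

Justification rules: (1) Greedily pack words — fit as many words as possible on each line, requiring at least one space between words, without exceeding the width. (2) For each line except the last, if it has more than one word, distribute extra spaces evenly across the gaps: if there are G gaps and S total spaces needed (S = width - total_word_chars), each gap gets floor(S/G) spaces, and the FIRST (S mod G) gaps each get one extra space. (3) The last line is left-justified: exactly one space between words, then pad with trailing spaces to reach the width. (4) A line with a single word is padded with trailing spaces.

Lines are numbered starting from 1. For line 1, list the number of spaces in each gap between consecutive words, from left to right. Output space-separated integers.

Line 1: ['version', 'owl', 'desert'] (min_width=18, slack=4)
Line 2: ['knife', 'rock', 'on', 'page'] (min_width=18, slack=4)
Line 3: ['rock', 'vector', 'bridge'] (min_width=18, slack=4)
Line 4: ['chemistry', 'oats', 'plane'] (min_width=20, slack=2)
Line 5: ['bed', 'for', 'message'] (min_width=15, slack=7)
Line 6: ['kitchen', 'sleepy'] (min_width=14, slack=8)
Line 7: ['mountain', 'water', 'by', 'year'] (min_width=22, slack=0)

Answer: 3 3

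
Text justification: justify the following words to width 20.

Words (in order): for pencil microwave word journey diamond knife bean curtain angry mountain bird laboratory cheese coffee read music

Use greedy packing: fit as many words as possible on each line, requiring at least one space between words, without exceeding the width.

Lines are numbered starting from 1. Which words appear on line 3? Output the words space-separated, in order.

Line 1: ['for', 'pencil', 'microwave'] (min_width=20, slack=0)
Line 2: ['word', 'journey', 'diamond'] (min_width=20, slack=0)
Line 3: ['knife', 'bean', 'curtain'] (min_width=18, slack=2)
Line 4: ['angry', 'mountain', 'bird'] (min_width=19, slack=1)
Line 5: ['laboratory', 'cheese'] (min_width=17, slack=3)
Line 6: ['coffee', 'read', 'music'] (min_width=17, slack=3)

Answer: knife bean curtain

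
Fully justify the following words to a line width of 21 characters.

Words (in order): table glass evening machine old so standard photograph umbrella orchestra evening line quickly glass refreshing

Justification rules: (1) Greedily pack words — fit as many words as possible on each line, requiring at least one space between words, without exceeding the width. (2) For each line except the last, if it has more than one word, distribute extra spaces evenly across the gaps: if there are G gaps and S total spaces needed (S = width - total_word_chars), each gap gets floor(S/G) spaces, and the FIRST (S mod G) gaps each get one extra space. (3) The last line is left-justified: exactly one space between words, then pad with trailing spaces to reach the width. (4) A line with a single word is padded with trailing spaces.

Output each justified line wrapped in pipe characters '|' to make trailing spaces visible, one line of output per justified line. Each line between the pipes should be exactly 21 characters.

Answer: |table  glass  evening|
|machine     old    so|
|standard   photograph|
|umbrella    orchestra|
|evening  line quickly|
|glass refreshing     |

Derivation:
Line 1: ['table', 'glass', 'evening'] (min_width=19, slack=2)
Line 2: ['machine', 'old', 'so'] (min_width=14, slack=7)
Line 3: ['standard', 'photograph'] (min_width=19, slack=2)
Line 4: ['umbrella', 'orchestra'] (min_width=18, slack=3)
Line 5: ['evening', 'line', 'quickly'] (min_width=20, slack=1)
Line 6: ['glass', 'refreshing'] (min_width=16, slack=5)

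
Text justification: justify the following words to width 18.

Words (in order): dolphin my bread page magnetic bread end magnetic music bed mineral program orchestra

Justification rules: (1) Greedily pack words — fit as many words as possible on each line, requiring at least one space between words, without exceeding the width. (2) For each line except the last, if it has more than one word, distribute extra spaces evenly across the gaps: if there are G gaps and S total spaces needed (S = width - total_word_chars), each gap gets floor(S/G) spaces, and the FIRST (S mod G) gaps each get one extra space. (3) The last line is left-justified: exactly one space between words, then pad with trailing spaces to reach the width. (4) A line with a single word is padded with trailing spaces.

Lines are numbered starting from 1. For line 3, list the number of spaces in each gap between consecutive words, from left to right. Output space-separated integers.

Line 1: ['dolphin', 'my', 'bread'] (min_width=16, slack=2)
Line 2: ['page', 'magnetic'] (min_width=13, slack=5)
Line 3: ['bread', 'end', 'magnetic'] (min_width=18, slack=0)
Line 4: ['music', 'bed', 'mineral'] (min_width=17, slack=1)
Line 5: ['program', 'orchestra'] (min_width=17, slack=1)

Answer: 1 1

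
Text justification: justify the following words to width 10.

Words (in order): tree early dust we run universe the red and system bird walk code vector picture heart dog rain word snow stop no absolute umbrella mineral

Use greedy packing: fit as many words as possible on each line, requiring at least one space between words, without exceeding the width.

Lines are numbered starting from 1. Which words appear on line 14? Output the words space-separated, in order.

Line 1: ['tree', 'early'] (min_width=10, slack=0)
Line 2: ['dust', 'we'] (min_width=7, slack=3)
Line 3: ['run'] (min_width=3, slack=7)
Line 4: ['universe'] (min_width=8, slack=2)
Line 5: ['the', 'red'] (min_width=7, slack=3)
Line 6: ['and', 'system'] (min_width=10, slack=0)
Line 7: ['bird', 'walk'] (min_width=9, slack=1)
Line 8: ['code'] (min_width=4, slack=6)
Line 9: ['vector'] (min_width=6, slack=4)
Line 10: ['picture'] (min_width=7, slack=3)
Line 11: ['heart', 'dog'] (min_width=9, slack=1)
Line 12: ['rain', 'word'] (min_width=9, slack=1)
Line 13: ['snow', 'stop'] (min_width=9, slack=1)
Line 14: ['no'] (min_width=2, slack=8)
Line 15: ['absolute'] (min_width=8, slack=2)
Line 16: ['umbrella'] (min_width=8, slack=2)
Line 17: ['mineral'] (min_width=7, slack=3)

Answer: no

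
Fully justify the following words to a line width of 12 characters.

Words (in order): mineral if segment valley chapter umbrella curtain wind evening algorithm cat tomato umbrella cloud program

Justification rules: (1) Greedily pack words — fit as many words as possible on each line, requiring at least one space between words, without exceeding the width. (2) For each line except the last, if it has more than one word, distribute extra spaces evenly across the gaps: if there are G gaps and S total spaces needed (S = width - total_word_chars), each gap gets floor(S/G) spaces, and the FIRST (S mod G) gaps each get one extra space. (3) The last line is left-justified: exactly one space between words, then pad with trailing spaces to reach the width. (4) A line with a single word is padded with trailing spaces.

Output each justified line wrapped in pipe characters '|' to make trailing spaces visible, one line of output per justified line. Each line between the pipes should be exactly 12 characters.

Answer: |mineral   if|
|segment     |
|valley      |
|chapter     |
|umbrella    |
|curtain wind|
|evening     |
|algorithm   |
|cat   tomato|
|umbrella    |
|cloud       |
|program     |

Derivation:
Line 1: ['mineral', 'if'] (min_width=10, slack=2)
Line 2: ['segment'] (min_width=7, slack=5)
Line 3: ['valley'] (min_width=6, slack=6)
Line 4: ['chapter'] (min_width=7, slack=5)
Line 5: ['umbrella'] (min_width=8, slack=4)
Line 6: ['curtain', 'wind'] (min_width=12, slack=0)
Line 7: ['evening'] (min_width=7, slack=5)
Line 8: ['algorithm'] (min_width=9, slack=3)
Line 9: ['cat', 'tomato'] (min_width=10, slack=2)
Line 10: ['umbrella'] (min_width=8, slack=4)
Line 11: ['cloud'] (min_width=5, slack=7)
Line 12: ['program'] (min_width=7, slack=5)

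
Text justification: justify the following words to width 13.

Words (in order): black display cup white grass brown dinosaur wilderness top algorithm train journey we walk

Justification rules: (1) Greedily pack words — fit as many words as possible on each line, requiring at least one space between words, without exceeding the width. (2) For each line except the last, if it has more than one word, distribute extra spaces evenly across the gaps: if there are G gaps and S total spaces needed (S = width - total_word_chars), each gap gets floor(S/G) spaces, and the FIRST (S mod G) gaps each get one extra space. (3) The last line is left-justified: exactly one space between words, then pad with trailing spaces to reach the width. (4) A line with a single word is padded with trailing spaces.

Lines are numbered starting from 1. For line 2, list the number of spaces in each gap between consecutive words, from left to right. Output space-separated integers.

Answer: 5

Derivation:
Line 1: ['black', 'display'] (min_width=13, slack=0)
Line 2: ['cup', 'white'] (min_width=9, slack=4)
Line 3: ['grass', 'brown'] (min_width=11, slack=2)
Line 4: ['dinosaur'] (min_width=8, slack=5)
Line 5: ['wilderness'] (min_width=10, slack=3)
Line 6: ['top', 'algorithm'] (min_width=13, slack=0)
Line 7: ['train', 'journey'] (min_width=13, slack=0)
Line 8: ['we', 'walk'] (min_width=7, slack=6)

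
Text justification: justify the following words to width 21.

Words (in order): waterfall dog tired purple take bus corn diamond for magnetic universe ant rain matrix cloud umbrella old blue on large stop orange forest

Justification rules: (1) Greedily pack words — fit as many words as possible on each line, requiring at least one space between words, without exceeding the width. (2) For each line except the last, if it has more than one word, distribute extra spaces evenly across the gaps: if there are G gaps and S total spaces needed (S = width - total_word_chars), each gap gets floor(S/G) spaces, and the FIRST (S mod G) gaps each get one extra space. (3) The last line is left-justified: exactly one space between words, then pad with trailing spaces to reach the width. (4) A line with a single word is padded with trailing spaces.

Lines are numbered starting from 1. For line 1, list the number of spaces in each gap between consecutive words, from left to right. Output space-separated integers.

Line 1: ['waterfall', 'dog', 'tired'] (min_width=19, slack=2)
Line 2: ['purple', 'take', 'bus', 'corn'] (min_width=20, slack=1)
Line 3: ['diamond', 'for', 'magnetic'] (min_width=20, slack=1)
Line 4: ['universe', 'ant', 'rain'] (min_width=17, slack=4)
Line 5: ['matrix', 'cloud', 'umbrella'] (min_width=21, slack=0)
Line 6: ['old', 'blue', 'on', 'large'] (min_width=17, slack=4)
Line 7: ['stop', 'orange', 'forest'] (min_width=18, slack=3)

Answer: 2 2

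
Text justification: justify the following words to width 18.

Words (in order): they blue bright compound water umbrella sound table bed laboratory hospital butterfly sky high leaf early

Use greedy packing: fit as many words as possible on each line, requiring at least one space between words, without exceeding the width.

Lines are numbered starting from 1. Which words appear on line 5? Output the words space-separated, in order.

Answer: laboratory

Derivation:
Line 1: ['they', 'blue', 'bright'] (min_width=16, slack=2)
Line 2: ['compound', 'water'] (min_width=14, slack=4)
Line 3: ['umbrella', 'sound'] (min_width=14, slack=4)
Line 4: ['table', 'bed'] (min_width=9, slack=9)
Line 5: ['laboratory'] (min_width=10, slack=8)
Line 6: ['hospital', 'butterfly'] (min_width=18, slack=0)
Line 7: ['sky', 'high', 'leaf'] (min_width=13, slack=5)
Line 8: ['early'] (min_width=5, slack=13)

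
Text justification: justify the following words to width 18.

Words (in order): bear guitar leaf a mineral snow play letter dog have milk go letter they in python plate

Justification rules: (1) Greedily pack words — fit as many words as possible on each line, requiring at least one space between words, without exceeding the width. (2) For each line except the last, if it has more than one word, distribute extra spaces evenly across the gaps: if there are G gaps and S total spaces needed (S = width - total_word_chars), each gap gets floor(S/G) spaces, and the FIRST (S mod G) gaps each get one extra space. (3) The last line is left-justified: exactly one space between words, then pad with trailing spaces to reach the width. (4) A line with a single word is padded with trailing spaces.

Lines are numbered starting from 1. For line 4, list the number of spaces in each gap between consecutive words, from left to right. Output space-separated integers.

Answer: 3 3

Derivation:
Line 1: ['bear', 'guitar', 'leaf', 'a'] (min_width=18, slack=0)
Line 2: ['mineral', 'snow', 'play'] (min_width=17, slack=1)
Line 3: ['letter', 'dog', 'have'] (min_width=15, slack=3)
Line 4: ['milk', 'go', 'letter'] (min_width=14, slack=4)
Line 5: ['they', 'in', 'python'] (min_width=14, slack=4)
Line 6: ['plate'] (min_width=5, slack=13)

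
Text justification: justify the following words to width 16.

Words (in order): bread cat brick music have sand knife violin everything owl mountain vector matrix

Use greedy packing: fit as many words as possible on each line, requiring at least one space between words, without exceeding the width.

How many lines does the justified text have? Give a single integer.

Line 1: ['bread', 'cat', 'brick'] (min_width=15, slack=1)
Line 2: ['music', 'have', 'sand'] (min_width=15, slack=1)
Line 3: ['knife', 'violin'] (min_width=12, slack=4)
Line 4: ['everything', 'owl'] (min_width=14, slack=2)
Line 5: ['mountain', 'vector'] (min_width=15, slack=1)
Line 6: ['matrix'] (min_width=6, slack=10)
Total lines: 6

Answer: 6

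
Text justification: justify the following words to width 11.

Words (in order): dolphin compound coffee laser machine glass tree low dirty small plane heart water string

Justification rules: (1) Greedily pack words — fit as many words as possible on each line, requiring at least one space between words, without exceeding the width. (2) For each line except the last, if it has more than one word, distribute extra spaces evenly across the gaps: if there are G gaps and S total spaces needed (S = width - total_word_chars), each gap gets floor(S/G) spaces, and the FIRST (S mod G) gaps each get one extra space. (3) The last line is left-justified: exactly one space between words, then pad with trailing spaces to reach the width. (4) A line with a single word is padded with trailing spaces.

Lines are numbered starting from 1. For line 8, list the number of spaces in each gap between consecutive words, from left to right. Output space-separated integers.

Line 1: ['dolphin'] (min_width=7, slack=4)
Line 2: ['compound'] (min_width=8, slack=3)
Line 3: ['coffee'] (min_width=6, slack=5)
Line 4: ['laser'] (min_width=5, slack=6)
Line 5: ['machine'] (min_width=7, slack=4)
Line 6: ['glass', 'tree'] (min_width=10, slack=1)
Line 7: ['low', 'dirty'] (min_width=9, slack=2)
Line 8: ['small', 'plane'] (min_width=11, slack=0)
Line 9: ['heart', 'water'] (min_width=11, slack=0)
Line 10: ['string'] (min_width=6, slack=5)

Answer: 1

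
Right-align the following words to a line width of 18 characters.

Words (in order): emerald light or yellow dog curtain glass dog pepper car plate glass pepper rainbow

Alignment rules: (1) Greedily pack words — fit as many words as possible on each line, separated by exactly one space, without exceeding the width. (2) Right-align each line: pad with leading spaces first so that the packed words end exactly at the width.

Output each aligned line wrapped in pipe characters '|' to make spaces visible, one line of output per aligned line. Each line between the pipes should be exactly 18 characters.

Line 1: ['emerald', 'light', 'or'] (min_width=16, slack=2)
Line 2: ['yellow', 'dog', 'curtain'] (min_width=18, slack=0)
Line 3: ['glass', 'dog', 'pepper'] (min_width=16, slack=2)
Line 4: ['car', 'plate', 'glass'] (min_width=15, slack=3)
Line 5: ['pepper', 'rainbow'] (min_width=14, slack=4)

Answer: |  emerald light or|
|yellow dog curtain|
|  glass dog pepper|
|   car plate glass|
|    pepper rainbow|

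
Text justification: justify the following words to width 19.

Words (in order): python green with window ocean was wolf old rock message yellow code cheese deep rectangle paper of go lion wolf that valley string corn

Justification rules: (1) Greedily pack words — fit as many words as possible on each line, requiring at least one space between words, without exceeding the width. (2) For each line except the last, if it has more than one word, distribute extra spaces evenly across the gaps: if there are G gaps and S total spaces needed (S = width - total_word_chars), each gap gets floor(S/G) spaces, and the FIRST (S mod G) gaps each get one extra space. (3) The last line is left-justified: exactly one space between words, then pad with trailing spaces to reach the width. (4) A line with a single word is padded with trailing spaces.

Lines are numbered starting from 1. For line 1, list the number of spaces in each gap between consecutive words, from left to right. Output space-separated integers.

Line 1: ['python', 'green', 'with'] (min_width=17, slack=2)
Line 2: ['window', 'ocean', 'was'] (min_width=16, slack=3)
Line 3: ['wolf', 'old', 'rock'] (min_width=13, slack=6)
Line 4: ['message', 'yellow', 'code'] (min_width=19, slack=0)
Line 5: ['cheese', 'deep'] (min_width=11, slack=8)
Line 6: ['rectangle', 'paper', 'of'] (min_width=18, slack=1)
Line 7: ['go', 'lion', 'wolf', 'that'] (min_width=17, slack=2)
Line 8: ['valley', 'string', 'corn'] (min_width=18, slack=1)

Answer: 2 2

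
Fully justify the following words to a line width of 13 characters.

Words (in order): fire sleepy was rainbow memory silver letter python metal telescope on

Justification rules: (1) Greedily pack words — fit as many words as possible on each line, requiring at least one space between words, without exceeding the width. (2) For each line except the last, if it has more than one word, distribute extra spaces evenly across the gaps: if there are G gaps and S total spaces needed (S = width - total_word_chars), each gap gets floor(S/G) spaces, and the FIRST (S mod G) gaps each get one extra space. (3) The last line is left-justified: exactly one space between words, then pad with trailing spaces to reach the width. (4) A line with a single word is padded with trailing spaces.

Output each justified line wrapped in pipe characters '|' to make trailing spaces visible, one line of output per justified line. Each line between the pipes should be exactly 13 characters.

Answer: |fire   sleepy|
|was   rainbow|
|memory silver|
|letter python|
|metal        |
|telescope on |

Derivation:
Line 1: ['fire', 'sleepy'] (min_width=11, slack=2)
Line 2: ['was', 'rainbow'] (min_width=11, slack=2)
Line 3: ['memory', 'silver'] (min_width=13, slack=0)
Line 4: ['letter', 'python'] (min_width=13, slack=0)
Line 5: ['metal'] (min_width=5, slack=8)
Line 6: ['telescope', 'on'] (min_width=12, slack=1)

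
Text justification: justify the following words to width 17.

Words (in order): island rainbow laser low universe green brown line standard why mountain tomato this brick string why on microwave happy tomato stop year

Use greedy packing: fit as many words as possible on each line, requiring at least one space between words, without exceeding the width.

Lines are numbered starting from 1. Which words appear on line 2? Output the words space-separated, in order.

Answer: laser low

Derivation:
Line 1: ['island', 'rainbow'] (min_width=14, slack=3)
Line 2: ['laser', 'low'] (min_width=9, slack=8)
Line 3: ['universe', 'green'] (min_width=14, slack=3)
Line 4: ['brown', 'line'] (min_width=10, slack=7)
Line 5: ['standard', 'why'] (min_width=12, slack=5)
Line 6: ['mountain', 'tomato'] (min_width=15, slack=2)
Line 7: ['this', 'brick', 'string'] (min_width=17, slack=0)
Line 8: ['why', 'on', 'microwave'] (min_width=16, slack=1)
Line 9: ['happy', 'tomato', 'stop'] (min_width=17, slack=0)
Line 10: ['year'] (min_width=4, slack=13)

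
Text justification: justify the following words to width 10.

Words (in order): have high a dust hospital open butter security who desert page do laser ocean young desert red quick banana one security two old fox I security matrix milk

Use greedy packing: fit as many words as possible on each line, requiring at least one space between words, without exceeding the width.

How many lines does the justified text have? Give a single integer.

Line 1: ['have', 'high'] (min_width=9, slack=1)
Line 2: ['a', 'dust'] (min_width=6, slack=4)
Line 3: ['hospital'] (min_width=8, slack=2)
Line 4: ['open'] (min_width=4, slack=6)
Line 5: ['butter'] (min_width=6, slack=4)
Line 6: ['security'] (min_width=8, slack=2)
Line 7: ['who', 'desert'] (min_width=10, slack=0)
Line 8: ['page', 'do'] (min_width=7, slack=3)
Line 9: ['laser'] (min_width=5, slack=5)
Line 10: ['ocean'] (min_width=5, slack=5)
Line 11: ['young'] (min_width=5, slack=5)
Line 12: ['desert', 'red'] (min_width=10, slack=0)
Line 13: ['quick'] (min_width=5, slack=5)
Line 14: ['banana', 'one'] (min_width=10, slack=0)
Line 15: ['security'] (min_width=8, slack=2)
Line 16: ['two', 'old'] (min_width=7, slack=3)
Line 17: ['fox', 'I'] (min_width=5, slack=5)
Line 18: ['security'] (min_width=8, slack=2)
Line 19: ['matrix'] (min_width=6, slack=4)
Line 20: ['milk'] (min_width=4, slack=6)
Total lines: 20

Answer: 20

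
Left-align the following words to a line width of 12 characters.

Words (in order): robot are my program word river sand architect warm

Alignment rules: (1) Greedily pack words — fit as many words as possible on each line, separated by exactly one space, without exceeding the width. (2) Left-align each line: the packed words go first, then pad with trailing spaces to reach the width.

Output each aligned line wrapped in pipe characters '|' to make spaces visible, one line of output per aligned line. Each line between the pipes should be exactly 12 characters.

Line 1: ['robot', 'are', 'my'] (min_width=12, slack=0)
Line 2: ['program', 'word'] (min_width=12, slack=0)
Line 3: ['river', 'sand'] (min_width=10, slack=2)
Line 4: ['architect'] (min_width=9, slack=3)
Line 5: ['warm'] (min_width=4, slack=8)

Answer: |robot are my|
|program word|
|river sand  |
|architect   |
|warm        |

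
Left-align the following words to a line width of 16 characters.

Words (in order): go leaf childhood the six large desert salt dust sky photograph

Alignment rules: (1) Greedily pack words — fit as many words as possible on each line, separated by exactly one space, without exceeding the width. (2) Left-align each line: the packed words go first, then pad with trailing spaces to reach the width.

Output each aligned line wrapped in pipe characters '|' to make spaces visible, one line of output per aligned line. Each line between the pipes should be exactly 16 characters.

Answer: |go leaf         |
|childhood the   |
|six large desert|
|salt dust sky   |
|photograph      |

Derivation:
Line 1: ['go', 'leaf'] (min_width=7, slack=9)
Line 2: ['childhood', 'the'] (min_width=13, slack=3)
Line 3: ['six', 'large', 'desert'] (min_width=16, slack=0)
Line 4: ['salt', 'dust', 'sky'] (min_width=13, slack=3)
Line 5: ['photograph'] (min_width=10, slack=6)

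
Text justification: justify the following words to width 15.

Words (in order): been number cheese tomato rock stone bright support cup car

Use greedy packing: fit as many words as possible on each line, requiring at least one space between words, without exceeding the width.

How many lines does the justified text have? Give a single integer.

Answer: 5

Derivation:
Line 1: ['been', 'number'] (min_width=11, slack=4)
Line 2: ['cheese', 'tomato'] (min_width=13, slack=2)
Line 3: ['rock', 'stone'] (min_width=10, slack=5)
Line 4: ['bright', 'support'] (min_width=14, slack=1)
Line 5: ['cup', 'car'] (min_width=7, slack=8)
Total lines: 5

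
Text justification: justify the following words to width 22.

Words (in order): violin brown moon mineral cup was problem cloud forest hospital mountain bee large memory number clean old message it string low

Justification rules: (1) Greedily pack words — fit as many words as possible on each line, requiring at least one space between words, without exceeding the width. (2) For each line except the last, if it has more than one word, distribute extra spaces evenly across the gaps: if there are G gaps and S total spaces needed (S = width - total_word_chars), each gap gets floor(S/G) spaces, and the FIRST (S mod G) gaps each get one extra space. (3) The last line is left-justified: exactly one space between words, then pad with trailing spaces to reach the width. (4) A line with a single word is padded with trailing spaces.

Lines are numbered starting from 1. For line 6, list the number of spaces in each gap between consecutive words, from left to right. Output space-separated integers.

Answer: 2 2 1

Derivation:
Line 1: ['violin', 'brown', 'moon'] (min_width=17, slack=5)
Line 2: ['mineral', 'cup', 'was'] (min_width=15, slack=7)
Line 3: ['problem', 'cloud', 'forest'] (min_width=20, slack=2)
Line 4: ['hospital', 'mountain', 'bee'] (min_width=21, slack=1)
Line 5: ['large', 'memory', 'number'] (min_width=19, slack=3)
Line 6: ['clean', 'old', 'message', 'it'] (min_width=20, slack=2)
Line 7: ['string', 'low'] (min_width=10, slack=12)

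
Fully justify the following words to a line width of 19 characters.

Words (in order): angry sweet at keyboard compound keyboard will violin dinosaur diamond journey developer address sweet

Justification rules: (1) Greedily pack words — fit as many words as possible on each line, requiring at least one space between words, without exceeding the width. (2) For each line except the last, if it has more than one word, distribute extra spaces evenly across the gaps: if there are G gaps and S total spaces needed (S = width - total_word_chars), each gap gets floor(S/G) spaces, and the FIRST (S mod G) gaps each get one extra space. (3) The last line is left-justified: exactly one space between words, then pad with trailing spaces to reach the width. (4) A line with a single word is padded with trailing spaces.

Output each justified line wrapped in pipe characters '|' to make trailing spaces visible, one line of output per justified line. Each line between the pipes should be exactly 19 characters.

Line 1: ['angry', 'sweet', 'at'] (min_width=14, slack=5)
Line 2: ['keyboard', 'compound'] (min_width=17, slack=2)
Line 3: ['keyboard', 'will'] (min_width=13, slack=6)
Line 4: ['violin', 'dinosaur'] (min_width=15, slack=4)
Line 5: ['diamond', 'journey'] (min_width=15, slack=4)
Line 6: ['developer', 'address'] (min_width=17, slack=2)
Line 7: ['sweet'] (min_width=5, slack=14)

Answer: |angry    sweet   at|
|keyboard   compound|
|keyboard       will|
|violin     dinosaur|
|diamond     journey|
|developer   address|
|sweet              |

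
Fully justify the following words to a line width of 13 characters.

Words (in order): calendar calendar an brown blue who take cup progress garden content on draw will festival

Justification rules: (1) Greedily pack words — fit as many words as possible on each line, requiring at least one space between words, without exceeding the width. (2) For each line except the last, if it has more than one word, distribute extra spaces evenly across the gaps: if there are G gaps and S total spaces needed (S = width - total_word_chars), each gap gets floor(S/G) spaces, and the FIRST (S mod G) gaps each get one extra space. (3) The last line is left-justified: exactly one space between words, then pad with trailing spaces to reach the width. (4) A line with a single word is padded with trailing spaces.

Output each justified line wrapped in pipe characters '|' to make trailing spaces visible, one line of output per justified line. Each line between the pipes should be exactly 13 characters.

Line 1: ['calendar'] (min_width=8, slack=5)
Line 2: ['calendar', 'an'] (min_width=11, slack=2)
Line 3: ['brown', 'blue'] (min_width=10, slack=3)
Line 4: ['who', 'take', 'cup'] (min_width=12, slack=1)
Line 5: ['progress'] (min_width=8, slack=5)
Line 6: ['garden'] (min_width=6, slack=7)
Line 7: ['content', 'on'] (min_width=10, slack=3)
Line 8: ['draw', 'will'] (min_width=9, slack=4)
Line 9: ['festival'] (min_width=8, slack=5)

Answer: |calendar     |
|calendar   an|
|brown    blue|
|who  take cup|
|progress     |
|garden       |
|content    on|
|draw     will|
|festival     |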